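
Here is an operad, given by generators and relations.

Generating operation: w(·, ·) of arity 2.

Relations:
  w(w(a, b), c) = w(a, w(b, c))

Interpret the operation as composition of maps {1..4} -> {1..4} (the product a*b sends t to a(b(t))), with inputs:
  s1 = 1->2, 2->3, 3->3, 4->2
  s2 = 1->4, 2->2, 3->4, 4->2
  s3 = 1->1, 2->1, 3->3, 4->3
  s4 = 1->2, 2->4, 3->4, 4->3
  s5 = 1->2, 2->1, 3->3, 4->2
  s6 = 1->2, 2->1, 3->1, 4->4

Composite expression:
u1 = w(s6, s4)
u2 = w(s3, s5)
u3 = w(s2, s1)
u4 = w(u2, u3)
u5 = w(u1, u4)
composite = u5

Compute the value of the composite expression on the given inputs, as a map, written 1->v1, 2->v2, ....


w(s6, s4) = 1->1, 2->4, 3->4, 4->1
w(s3, s5) = 1->1, 2->1, 3->3, 4->1
w(s2, s1) = 1->2, 2->4, 3->4, 4->2
w(w(s3, s5), w(s2, s1)) = 1->1, 2->1, 3->1, 4->1
w(w(s6, s4), w(w(s3, s5), w(s2, s1))) = 1->1, 2->1, 3->1, 4->1

1->1, 2->1, 3->1, 4->1


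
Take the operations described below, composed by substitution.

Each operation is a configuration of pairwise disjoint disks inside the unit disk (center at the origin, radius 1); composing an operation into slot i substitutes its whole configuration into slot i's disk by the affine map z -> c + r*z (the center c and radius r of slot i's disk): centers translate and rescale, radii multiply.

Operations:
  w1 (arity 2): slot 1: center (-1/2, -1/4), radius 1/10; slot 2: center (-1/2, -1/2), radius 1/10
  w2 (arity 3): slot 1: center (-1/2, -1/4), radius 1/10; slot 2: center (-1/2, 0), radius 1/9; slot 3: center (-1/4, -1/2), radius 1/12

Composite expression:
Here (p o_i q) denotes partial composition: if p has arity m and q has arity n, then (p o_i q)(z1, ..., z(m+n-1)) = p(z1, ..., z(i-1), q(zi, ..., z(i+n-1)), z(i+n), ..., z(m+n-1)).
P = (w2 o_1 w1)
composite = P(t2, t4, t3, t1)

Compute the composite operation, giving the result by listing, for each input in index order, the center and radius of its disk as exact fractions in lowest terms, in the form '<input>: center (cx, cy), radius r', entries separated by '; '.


t1: center (-1/4, -1/2), radius 1/12; t2: center (-11/20, -11/40), radius 1/100; t3: center (-1/2, 0), radius 1/9; t4: center (-11/20, -3/10), radius 1/100


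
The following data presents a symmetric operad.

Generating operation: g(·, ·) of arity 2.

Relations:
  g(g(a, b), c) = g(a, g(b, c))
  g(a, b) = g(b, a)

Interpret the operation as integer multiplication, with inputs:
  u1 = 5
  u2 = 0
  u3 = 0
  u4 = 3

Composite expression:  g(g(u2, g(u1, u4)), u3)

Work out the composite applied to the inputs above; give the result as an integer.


0

g(u1, u4) = 15
g(u2, g(u1, u4)) = 0
g(g(u2, g(u1, u4)), u3) = 0


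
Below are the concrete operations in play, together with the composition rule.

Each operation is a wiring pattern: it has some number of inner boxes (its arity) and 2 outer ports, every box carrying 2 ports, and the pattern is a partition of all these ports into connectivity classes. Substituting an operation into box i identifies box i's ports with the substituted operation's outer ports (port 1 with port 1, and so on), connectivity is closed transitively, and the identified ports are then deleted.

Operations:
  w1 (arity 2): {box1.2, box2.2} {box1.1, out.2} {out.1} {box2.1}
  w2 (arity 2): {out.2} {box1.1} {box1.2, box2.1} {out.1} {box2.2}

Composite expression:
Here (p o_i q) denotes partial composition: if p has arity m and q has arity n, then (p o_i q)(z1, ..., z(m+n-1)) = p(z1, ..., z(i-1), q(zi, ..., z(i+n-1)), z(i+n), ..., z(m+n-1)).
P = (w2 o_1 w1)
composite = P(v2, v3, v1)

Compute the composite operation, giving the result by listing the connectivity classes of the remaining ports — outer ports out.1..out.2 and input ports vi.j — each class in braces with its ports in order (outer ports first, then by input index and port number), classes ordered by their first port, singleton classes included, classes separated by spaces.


{out.1} {out.2} {v1.1, v2.1} {v1.2} {v2.2, v3.2} {v3.1}

Reachability decides: close wires over w2-identified ports.
the subtree at w1 composes to {out.1} {out.2, v2.1} {v2.2, v3.2} {v3.1} on (v2, v3); out.j = own outer ports
the subtree at w2 composes to {out.1} {out.2} {v1.1, v2.1} {v1.2} {v2.2, v3.2} {v3.1} on (v2, v3, v1); out.j = own outer ports


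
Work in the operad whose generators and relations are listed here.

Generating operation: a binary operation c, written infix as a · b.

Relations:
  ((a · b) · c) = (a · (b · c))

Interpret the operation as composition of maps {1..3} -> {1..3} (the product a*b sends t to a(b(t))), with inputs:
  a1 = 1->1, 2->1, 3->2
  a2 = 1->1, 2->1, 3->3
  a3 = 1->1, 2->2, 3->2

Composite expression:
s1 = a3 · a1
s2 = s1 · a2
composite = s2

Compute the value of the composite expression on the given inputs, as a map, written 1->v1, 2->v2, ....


1->1, 2->1, 3->2

(a3 · a1) = 1->1, 2->1, 3->2
((a3 · a1) · a2) = 1->1, 2->1, 3->2


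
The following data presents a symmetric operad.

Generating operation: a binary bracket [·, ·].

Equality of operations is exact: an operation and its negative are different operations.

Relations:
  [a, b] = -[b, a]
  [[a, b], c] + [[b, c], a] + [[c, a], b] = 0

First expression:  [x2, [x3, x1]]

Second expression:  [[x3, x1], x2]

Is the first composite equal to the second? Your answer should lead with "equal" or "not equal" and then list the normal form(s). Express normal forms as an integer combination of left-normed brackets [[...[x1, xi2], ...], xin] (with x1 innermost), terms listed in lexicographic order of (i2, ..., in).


Normal form of the first expression: [[x1, x3], x2]
Normal form of the second expression: -[[x1, x3], x2]
Different reductions; not equal.

not equal; the first gives [[x1, x3], x2] and the second -[[x1, x3], x2]


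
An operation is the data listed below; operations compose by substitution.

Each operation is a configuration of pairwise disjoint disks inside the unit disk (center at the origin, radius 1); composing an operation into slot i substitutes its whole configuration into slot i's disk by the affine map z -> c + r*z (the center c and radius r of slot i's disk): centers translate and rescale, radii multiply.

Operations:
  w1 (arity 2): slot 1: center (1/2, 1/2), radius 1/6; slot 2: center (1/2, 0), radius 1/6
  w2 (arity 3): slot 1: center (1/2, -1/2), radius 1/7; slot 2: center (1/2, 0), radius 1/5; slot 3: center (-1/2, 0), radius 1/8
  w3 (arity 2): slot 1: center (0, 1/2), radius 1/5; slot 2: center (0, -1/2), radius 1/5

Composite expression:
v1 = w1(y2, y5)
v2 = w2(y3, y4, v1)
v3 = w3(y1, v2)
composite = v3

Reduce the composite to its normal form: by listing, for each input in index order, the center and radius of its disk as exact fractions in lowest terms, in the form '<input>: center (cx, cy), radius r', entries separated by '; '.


Nesting under w3 composes maps z -> c + r*z down each y-path.
y1: after 1 affine step, its disk has center (0, 1/2), radius 1/5
y3: after 2 affine steps, its disk has center (1/10, -3/5), radius 1/35
y4: after 2 affine steps, its disk has center (1/10, -1/2), radius 1/25
y2: after 3 affine steps, its disk has center (-7/80, -39/80), radius 1/240
y5: after 3 affine steps, its disk has center (-7/80, -1/2), radius 1/240

y1: center (0, 1/2), radius 1/5; y2: center (-7/80, -39/80), radius 1/240; y3: center (1/10, -3/5), radius 1/35; y4: center (1/10, -1/2), radius 1/25; y5: center (-7/80, -1/2), radius 1/240


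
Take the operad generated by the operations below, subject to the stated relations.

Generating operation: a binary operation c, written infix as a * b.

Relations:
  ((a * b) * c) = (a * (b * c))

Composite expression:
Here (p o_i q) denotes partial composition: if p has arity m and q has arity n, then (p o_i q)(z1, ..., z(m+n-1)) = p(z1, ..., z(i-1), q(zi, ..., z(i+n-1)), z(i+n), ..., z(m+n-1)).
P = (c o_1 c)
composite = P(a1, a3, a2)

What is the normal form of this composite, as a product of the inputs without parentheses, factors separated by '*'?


a1 * a3 * a2

Under associativity of c, the answer is the a's in reading order.
(a1 * a3) linearizes to a1 * a3
((a1 * a3) * a2) linearizes to a1 * a3 * a2


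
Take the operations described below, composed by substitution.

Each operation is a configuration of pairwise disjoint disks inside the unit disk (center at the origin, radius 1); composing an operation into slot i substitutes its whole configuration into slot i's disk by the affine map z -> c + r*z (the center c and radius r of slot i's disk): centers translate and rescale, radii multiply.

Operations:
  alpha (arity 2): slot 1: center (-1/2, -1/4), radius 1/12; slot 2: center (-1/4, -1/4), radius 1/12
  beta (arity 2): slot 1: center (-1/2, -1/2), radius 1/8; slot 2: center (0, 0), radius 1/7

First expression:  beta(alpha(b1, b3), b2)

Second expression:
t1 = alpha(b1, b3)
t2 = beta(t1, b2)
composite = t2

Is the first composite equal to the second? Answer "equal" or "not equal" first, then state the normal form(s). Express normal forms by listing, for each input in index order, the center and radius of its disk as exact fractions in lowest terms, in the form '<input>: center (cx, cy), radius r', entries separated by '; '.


equal; both compose to b1: center (-9/16, -17/32), radius 1/96; b2: center (0, 0), radius 1/7; b3: center (-17/32, -17/32), radius 1/96

The first expression, normalized: b1: center (-9/16, -17/32), radius 1/96; b2: center (0, 0), radius 1/7; b3: center (-17/32, -17/32), radius 1/96
The second expression, normalized: b1: center (-9/16, -17/32), radius 1/96; b2: center (0, 0), radius 1/7; b3: center (-17/32, -17/32), radius 1/96
Both agree, so they are equal.


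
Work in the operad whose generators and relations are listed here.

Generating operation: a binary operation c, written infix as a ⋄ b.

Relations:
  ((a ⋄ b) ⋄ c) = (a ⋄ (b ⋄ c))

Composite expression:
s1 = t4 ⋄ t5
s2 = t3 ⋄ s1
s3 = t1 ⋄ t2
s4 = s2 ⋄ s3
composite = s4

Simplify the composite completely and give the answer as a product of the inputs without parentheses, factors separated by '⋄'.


All parenthesizations of c agree; list the t-inputs left to right.
(t4 ⋄ t5) linearizes to t4 ⋄ t5
(t3 ⋄ (t4 ⋄ t5)) linearizes to t3 ⋄ t4 ⋄ t5
(t1 ⋄ t2) linearizes to t1 ⋄ t2
((t3 ⋄ (t4 ⋄ t5)) ⋄ (t1 ⋄ t2)) linearizes to t3 ⋄ t4 ⋄ t5 ⋄ t1 ⋄ t2

t3 ⋄ t4 ⋄ t5 ⋄ t1 ⋄ t2


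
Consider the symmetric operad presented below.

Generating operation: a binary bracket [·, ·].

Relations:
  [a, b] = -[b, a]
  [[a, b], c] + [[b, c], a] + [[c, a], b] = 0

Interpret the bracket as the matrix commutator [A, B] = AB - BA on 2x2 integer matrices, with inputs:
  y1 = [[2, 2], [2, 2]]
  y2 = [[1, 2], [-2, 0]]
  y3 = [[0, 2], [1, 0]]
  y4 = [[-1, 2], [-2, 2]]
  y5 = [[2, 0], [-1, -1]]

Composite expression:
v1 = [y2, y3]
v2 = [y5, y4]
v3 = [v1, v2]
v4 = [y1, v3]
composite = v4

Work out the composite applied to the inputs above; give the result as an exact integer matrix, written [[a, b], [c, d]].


[[-352, -96], [96, 352]]

[y2, y3] = [[6, 2], [-1, -6]]
[y5, y4] = [[2, 6], [9, -2]]
[[y2, y3], [y5, y4]] = [[24, 64], [-112, -24]]
[y1, [[y2, y3], [y5, y4]]] = [[-352, -96], [96, 352]]


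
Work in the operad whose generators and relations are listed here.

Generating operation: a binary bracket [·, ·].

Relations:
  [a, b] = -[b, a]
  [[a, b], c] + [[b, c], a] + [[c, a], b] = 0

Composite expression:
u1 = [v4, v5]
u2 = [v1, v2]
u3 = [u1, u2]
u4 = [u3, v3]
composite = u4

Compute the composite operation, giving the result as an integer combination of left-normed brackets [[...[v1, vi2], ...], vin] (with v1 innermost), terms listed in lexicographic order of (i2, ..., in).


Antisymmetry and Jacobi reduce to v1-anchored left-normed brackets.
Composite bracket: [[[v4, v5], [v1, v2]], v3]
Applying ab - ba throughout gives 16 signed words (2^4 = 16).
Only words starting with v1 matter:
  v1v2v4v5v3 (sign -1) contributes -[[[[v1, v2], v4], v5], v3]
  v1v2v5v4v3 (sign +1) contributes +[[[[v1, v2], v5], v4], v3]

-[[[[v1, v2], v4], v5], v3] + [[[[v1, v2], v5], v4], v3]


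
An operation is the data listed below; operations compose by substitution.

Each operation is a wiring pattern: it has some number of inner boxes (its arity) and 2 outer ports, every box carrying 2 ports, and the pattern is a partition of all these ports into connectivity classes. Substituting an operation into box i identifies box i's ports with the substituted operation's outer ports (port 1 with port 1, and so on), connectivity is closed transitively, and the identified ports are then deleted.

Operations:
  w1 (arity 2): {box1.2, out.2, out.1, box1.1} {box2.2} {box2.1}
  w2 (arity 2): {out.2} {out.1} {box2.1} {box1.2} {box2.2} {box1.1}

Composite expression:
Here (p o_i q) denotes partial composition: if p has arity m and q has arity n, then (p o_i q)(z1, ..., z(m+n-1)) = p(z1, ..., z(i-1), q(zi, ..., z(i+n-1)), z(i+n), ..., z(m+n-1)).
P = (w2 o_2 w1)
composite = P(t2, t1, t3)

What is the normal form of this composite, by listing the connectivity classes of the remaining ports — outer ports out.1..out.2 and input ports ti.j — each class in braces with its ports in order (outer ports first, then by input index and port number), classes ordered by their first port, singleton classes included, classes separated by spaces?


Connectivity passes through glued w2-boundaries; trace each wire chain.
the subtree at w1 composes to {out.1, out.2, t1.1, t1.2} {t3.1} {t3.2} on (t1, t3); out.j = own outer ports
the subtree at w2 composes to {out.1} {out.2} {t1.1, t1.2} {t2.1} {t2.2} {t3.1} {t3.2} on (t2, t1, t3); out.j = own outer ports

{out.1} {out.2} {t1.1, t1.2} {t2.1} {t2.2} {t3.1} {t3.2}


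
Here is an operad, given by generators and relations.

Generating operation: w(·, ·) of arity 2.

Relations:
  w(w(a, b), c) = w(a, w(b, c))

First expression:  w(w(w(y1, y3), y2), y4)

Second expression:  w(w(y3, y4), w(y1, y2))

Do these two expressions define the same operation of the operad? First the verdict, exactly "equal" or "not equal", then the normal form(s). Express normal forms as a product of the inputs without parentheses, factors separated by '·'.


not equal: they reduce to y1 · y3 · y2 · y4 and y3 · y4 · y1 · y2


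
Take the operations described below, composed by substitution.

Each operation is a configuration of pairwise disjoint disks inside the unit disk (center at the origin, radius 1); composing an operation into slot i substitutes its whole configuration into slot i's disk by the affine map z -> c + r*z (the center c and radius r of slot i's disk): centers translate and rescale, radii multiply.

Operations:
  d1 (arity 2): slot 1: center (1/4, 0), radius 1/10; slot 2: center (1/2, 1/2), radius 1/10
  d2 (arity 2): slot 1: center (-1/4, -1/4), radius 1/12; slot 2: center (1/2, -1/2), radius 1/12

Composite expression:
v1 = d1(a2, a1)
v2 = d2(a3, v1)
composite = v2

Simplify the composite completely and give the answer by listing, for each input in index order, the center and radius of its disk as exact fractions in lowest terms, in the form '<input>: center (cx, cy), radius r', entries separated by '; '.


Nesting under d2 composes maps z -> c + r*z down each a-path.
tracing a3 down its 1-map path: center (-1/4, -1/4), radius 1/12
tracing a2 down its 2-map path: center (25/48, -1/2), radius 1/120
tracing a1 down its 2-map path: center (13/24, -11/24), radius 1/120

a1: center (13/24, -11/24), radius 1/120; a2: center (25/48, -1/2), radius 1/120; a3: center (-1/4, -1/4), radius 1/12


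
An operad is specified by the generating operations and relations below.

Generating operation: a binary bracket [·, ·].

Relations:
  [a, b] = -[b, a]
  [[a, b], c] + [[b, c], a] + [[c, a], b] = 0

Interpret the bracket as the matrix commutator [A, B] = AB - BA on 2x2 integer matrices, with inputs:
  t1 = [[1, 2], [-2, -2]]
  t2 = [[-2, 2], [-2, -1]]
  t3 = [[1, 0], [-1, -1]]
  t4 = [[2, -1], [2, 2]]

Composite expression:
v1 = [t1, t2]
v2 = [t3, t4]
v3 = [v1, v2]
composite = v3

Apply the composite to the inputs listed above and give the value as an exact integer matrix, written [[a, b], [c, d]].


[[-16, 16], [-16, 16]]

[t1, t2] = [[0, 8], [8, 0]]
[t3, t4] = [[-1, -2], [-4, 1]]
[[t1, t2], [t3, t4]] = [[-16, 16], [-16, 16]]


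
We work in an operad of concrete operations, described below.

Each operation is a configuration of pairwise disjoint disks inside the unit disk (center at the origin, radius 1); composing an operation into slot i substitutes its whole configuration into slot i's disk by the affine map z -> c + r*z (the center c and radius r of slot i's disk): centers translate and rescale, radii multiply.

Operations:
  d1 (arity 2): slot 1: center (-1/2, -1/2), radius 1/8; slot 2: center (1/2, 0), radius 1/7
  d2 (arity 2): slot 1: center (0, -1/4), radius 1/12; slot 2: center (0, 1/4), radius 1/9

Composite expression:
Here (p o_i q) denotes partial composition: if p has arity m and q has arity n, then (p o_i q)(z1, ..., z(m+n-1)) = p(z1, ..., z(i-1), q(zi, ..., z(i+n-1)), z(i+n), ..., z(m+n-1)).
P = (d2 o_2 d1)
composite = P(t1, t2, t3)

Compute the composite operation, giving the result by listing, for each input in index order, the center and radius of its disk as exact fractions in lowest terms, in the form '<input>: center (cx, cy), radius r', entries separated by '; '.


Follow each t-input down from d2: c' goes to c + r*c', radius to r*r'.
t1: after 1 affine step, its disk has center (0, -1/4), radius 1/12
t2: after 2 affine steps, its disk has center (-1/18, 7/36), radius 1/72
t3: after 2 affine steps, its disk has center (1/18, 1/4), radius 1/63

t1: center (0, -1/4), radius 1/12; t2: center (-1/18, 7/36), radius 1/72; t3: center (1/18, 1/4), radius 1/63


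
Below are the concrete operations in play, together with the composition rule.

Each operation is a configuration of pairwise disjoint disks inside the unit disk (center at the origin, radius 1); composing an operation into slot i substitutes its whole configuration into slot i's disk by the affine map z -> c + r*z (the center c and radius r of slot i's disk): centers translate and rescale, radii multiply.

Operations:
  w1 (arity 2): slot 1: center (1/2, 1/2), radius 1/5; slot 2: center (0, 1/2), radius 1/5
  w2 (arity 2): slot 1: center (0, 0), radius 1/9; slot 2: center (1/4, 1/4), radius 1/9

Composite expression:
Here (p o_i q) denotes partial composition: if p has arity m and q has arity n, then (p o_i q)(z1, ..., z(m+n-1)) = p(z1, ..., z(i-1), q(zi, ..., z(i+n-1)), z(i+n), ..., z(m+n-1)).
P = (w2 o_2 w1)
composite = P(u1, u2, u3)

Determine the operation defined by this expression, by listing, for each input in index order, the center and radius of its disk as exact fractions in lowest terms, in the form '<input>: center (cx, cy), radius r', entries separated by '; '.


u1: center (0, 0), radius 1/9; u2: center (11/36, 11/36), radius 1/45; u3: center (1/4, 11/36), radius 1/45

Each u-disk chains the slot maps above it in w2; radii multiply.
u1 passes through 1 substitution, ending at center (0, 0), radius 1/9
u2 passes through 2 substitutions, ending at center (11/36, 11/36), radius 1/45
u3 passes through 2 substitutions, ending at center (1/4, 11/36), radius 1/45


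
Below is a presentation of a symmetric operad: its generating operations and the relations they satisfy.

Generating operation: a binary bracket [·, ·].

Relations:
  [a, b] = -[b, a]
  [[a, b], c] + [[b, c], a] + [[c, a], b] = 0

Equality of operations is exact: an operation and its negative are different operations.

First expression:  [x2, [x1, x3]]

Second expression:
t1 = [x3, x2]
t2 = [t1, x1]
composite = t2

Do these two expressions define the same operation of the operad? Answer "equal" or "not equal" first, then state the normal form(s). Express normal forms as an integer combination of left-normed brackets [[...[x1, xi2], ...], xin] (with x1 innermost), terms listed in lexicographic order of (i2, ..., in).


not equal; the first gives -[[x1, x3], x2] and the second [[x1, x2], x3] - [[x1, x3], x2]

Reducing the first expression gives -[[x1, x3], x2]
Reducing the second expression gives [[x1, x2], x3] - [[x1, x3], x2]
The forms do not match — not equal.


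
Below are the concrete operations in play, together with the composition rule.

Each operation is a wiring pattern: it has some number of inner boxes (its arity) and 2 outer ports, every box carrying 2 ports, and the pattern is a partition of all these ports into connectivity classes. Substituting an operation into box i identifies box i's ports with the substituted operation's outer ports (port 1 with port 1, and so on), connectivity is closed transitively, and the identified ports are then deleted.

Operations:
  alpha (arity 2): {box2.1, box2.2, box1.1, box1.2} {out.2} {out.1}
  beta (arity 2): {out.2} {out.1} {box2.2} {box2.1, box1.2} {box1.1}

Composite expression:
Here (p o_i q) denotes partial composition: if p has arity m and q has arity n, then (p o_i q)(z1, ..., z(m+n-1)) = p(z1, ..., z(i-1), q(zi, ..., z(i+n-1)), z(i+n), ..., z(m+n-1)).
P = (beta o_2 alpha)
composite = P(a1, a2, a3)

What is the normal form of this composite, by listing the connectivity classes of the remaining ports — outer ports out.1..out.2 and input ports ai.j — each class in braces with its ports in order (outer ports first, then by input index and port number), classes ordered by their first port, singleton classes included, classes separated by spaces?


{out.1} {out.2} {a1.1} {a1.2} {a2.1, a2.2, a3.1, a3.2}

After gluing at beta, chains via deleted ports link the a-ports.
stage alpha: inputs (a2, a3), connectivity {out.1} {out.2} {a2.1, a2.2, a3.1, a3.2}, out.j its boundary
stage beta: inputs (a1, a2, a3), connectivity {out.1} {out.2} {a1.1} {a1.2} {a2.1, a2.2, a3.1, a3.2}, out.j its boundary


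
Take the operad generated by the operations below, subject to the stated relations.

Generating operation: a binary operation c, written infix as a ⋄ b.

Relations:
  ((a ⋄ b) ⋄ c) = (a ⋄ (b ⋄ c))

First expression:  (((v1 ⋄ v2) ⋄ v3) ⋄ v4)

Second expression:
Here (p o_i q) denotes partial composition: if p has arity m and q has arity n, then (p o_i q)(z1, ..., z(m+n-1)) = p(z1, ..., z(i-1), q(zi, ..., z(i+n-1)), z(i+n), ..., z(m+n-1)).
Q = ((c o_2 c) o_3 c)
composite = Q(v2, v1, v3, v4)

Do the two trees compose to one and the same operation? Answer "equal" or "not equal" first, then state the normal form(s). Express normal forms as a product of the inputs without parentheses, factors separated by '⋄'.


not equal: they reduce to v1 ⋄ v2 ⋄ v3 ⋄ v4 and v2 ⋄ v1 ⋄ v3 ⋄ v4


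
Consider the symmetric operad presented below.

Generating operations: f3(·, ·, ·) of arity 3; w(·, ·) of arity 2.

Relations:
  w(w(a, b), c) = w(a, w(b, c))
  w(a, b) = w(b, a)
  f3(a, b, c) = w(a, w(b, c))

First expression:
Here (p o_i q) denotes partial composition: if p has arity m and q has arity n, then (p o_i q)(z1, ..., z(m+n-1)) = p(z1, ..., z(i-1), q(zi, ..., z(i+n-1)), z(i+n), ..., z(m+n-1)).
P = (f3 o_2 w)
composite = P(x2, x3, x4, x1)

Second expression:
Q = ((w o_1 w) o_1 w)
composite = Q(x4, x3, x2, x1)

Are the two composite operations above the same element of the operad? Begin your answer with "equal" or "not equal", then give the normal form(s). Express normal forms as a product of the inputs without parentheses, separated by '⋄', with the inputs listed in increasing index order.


equal; both compose to x1 ⋄ x2 ⋄ x3 ⋄ x4

Reducing the first expression gives x1 ⋄ x2 ⋄ x3 ⋄ x4
Reducing the second expression gives x1 ⋄ x2 ⋄ x3 ⋄ x4
The normal forms match — equal.


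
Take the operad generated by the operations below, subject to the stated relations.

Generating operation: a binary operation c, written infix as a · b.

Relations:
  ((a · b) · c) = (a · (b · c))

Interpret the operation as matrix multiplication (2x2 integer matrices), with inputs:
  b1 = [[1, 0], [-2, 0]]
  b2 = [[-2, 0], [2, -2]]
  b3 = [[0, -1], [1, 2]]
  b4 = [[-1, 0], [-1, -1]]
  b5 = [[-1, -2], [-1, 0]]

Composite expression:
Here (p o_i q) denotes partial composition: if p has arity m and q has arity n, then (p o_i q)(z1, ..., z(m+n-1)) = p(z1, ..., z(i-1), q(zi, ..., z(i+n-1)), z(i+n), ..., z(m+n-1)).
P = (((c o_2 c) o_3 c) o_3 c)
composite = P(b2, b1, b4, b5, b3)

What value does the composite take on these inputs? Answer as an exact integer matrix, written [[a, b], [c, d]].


[[-4, -6], [12, 18]]


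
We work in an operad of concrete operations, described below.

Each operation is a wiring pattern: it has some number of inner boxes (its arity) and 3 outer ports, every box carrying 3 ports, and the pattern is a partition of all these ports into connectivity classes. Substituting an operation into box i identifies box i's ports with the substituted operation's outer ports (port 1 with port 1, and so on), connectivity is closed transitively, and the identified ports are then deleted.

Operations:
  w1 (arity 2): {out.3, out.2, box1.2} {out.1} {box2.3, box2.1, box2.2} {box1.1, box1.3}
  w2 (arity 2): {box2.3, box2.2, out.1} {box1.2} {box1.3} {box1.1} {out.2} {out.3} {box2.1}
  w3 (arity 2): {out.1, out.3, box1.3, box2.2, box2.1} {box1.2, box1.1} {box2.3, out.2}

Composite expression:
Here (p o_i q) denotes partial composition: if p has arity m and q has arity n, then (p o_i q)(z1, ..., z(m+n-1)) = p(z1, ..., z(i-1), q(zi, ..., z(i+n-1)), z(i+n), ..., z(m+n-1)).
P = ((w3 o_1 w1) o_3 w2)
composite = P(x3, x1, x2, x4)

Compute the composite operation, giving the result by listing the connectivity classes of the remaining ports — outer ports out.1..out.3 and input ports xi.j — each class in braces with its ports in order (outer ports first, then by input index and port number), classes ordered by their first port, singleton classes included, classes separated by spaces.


{out.1, out.3, x3.2, x4.2, x4.3} {out.2} {x1.1, x1.2, x1.3} {x2.1} {x2.2} {x2.3} {x3.1, x3.3} {x4.1}

Treat the ports identified at w3 as solder joints: merge, then drop.
composing w1 on (x3, x1), with out.j its own outer ports: {out.1} {out.2, out.3, x3.2} {x1.1, x1.2, x1.3} {x3.1, x3.3}
composing w2 on (x2, x4), with out.j its own outer ports: {out.1, x4.2, x4.3} {out.2} {out.3} {x2.1} {x2.2} {x2.3} {x4.1}
composing w3 on (x3, x1, x2, x4), with out.j its own outer ports: {out.1, out.3, x3.2, x4.2, x4.3} {out.2} {x1.1, x1.2, x1.3} {x2.1} {x2.2} {x2.3} {x3.1, x3.3} {x4.1}


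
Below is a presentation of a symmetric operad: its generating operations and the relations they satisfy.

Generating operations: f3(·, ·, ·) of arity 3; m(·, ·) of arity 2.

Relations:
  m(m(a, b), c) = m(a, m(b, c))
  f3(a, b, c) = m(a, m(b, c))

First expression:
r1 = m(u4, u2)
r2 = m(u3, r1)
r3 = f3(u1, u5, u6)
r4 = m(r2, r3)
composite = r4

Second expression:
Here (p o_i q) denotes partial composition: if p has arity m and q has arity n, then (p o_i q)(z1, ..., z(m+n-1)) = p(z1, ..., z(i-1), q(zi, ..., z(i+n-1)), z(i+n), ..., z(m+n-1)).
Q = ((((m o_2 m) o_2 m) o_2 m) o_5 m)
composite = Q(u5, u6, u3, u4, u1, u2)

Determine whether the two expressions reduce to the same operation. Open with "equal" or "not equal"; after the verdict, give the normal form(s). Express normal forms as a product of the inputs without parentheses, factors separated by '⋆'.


not equal; first: u3 ⋆ u4 ⋆ u2 ⋆ u1 ⋆ u5 ⋆ u6; second: u5 ⋆ u6 ⋆ u3 ⋆ u4 ⋆ u1 ⋆ u2

The first expression, normalized: u3 ⋆ u4 ⋆ u2 ⋆ u1 ⋆ u5 ⋆ u6
The second expression, normalized: u5 ⋆ u6 ⋆ u3 ⋆ u4 ⋆ u1 ⋆ u2
They disagree, so not equal.


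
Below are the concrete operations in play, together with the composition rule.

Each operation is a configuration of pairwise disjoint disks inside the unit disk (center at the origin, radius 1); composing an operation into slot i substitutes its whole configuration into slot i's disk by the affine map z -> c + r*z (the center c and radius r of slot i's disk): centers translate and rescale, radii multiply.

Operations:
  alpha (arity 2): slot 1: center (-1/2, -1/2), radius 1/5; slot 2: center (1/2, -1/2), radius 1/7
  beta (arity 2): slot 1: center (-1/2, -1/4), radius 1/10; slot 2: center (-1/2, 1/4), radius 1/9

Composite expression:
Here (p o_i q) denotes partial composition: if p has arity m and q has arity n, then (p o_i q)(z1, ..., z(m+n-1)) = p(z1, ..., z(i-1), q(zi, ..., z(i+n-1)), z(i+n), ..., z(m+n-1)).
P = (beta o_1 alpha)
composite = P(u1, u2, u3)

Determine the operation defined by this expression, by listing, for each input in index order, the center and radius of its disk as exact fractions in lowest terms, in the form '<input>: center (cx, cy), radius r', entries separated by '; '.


Only the slot chain above each u matters under beta; compose those maps.
for u1, the 2-step affine chain lands on center (-11/20, -3/10), radius 1/50
for u2, the 2-step affine chain lands on center (-9/20, -3/10), radius 1/70
for u3, the 1-step affine chain lands on center (-1/2, 1/4), radius 1/9

u1: center (-11/20, -3/10), radius 1/50; u2: center (-9/20, -3/10), radius 1/70; u3: center (-1/2, 1/4), radius 1/9


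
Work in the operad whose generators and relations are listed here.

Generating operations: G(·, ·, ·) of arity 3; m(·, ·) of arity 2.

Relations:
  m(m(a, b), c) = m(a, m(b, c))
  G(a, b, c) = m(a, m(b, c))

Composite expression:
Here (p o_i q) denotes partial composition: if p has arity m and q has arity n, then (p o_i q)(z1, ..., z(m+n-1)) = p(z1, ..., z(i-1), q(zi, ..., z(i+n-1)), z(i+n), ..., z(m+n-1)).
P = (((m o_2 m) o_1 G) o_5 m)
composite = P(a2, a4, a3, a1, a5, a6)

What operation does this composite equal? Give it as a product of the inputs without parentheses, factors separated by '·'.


a2 · a4 · a3 · a1 · a5 · a6

Associativity of m dissolves the nesting; only the a-input order survives.
G(a2, a4, a3) unparenthesizes to a2 · a4 · a3
m(a5, a6) unparenthesizes to a5 · a6
m(a1, m(a5, a6)) unparenthesizes to a1 · a5 · a6
m(G(a2, a4, a3), m(a1, m(a5, a6))) unparenthesizes to a2 · a4 · a3 · a1 · a5 · a6


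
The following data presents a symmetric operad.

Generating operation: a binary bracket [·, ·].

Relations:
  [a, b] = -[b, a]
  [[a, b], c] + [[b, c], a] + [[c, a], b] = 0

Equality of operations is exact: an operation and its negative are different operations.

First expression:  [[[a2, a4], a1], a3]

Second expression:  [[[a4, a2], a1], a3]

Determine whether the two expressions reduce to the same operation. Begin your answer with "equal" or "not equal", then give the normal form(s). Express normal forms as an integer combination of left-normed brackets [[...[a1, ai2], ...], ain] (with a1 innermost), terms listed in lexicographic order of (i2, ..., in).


not equal; first: -[[[a1, a2], a4], a3] + [[[a1, a4], a2], a3]; second: [[[a1, a2], a4], a3] - [[[a1, a4], a2], a3]

Normal form of the first expression: -[[[a1, a2], a4], a3] + [[[a1, a4], a2], a3]
Normal form of the second expression: [[[a1, a2], a4], a3] - [[[a1, a4], a2], a3]
No match — not equal.


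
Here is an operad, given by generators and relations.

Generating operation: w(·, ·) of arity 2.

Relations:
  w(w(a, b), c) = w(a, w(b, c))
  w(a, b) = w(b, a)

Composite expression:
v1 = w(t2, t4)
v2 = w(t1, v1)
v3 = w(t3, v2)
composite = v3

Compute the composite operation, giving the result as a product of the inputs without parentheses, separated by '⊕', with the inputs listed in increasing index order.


t1 ⊕ t2 ⊕ t3 ⊕ t4

With w associative and commutative, the t-input set is all that matters.
w(t2, t4) unparenthesizes to t2 ⊕ t4
w(t1, w(t2, t4)) unparenthesizes to t1 ⊕ t2 ⊕ t4
w(t3, w(t1, w(t2, t4))) unparenthesizes to t3 ⊕ t1 ⊕ t2 ⊕ t4
the factors in increasing index order: t1 ⊕ t2 ⊕ t3 ⊕ t4


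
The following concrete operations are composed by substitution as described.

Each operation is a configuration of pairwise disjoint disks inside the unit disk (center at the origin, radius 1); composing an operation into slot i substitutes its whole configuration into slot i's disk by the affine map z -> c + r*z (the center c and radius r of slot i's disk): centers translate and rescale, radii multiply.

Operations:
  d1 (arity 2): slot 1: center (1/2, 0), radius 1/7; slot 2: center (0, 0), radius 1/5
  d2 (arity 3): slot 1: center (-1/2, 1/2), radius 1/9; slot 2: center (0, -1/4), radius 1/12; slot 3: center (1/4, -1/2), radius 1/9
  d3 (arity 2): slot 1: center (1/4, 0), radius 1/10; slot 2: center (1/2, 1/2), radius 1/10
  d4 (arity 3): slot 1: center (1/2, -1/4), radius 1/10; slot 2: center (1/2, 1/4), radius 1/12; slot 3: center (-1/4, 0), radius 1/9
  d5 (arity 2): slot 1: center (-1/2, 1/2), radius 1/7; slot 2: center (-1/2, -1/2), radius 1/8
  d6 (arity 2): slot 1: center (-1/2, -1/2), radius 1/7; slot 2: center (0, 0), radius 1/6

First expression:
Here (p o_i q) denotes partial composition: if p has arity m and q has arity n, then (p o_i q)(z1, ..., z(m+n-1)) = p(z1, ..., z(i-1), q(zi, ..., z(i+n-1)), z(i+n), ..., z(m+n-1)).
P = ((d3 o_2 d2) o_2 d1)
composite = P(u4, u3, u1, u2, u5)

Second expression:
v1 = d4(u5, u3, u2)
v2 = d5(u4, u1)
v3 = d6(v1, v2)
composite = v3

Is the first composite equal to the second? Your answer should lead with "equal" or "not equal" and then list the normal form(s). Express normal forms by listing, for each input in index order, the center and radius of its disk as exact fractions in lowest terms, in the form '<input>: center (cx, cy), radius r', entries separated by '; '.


not equal: they reduce to u1: center (9/20, 11/20), radius 1/450; u2: center (1/2, 19/40), radius 1/120; u3: center (41/90, 11/20), radius 1/630; u4: center (1/4, 0), radius 1/10; u5: center (21/40, 9/20), radius 1/90 and u1: center (-1/12, -1/12), radius 1/48; u2: center (-15/28, -1/2), radius 1/63; u3: center (-3/7, -13/28), radius 1/84; u4: center (-1/12, 1/12), radius 1/42; u5: center (-3/7, -15/28), radius 1/70


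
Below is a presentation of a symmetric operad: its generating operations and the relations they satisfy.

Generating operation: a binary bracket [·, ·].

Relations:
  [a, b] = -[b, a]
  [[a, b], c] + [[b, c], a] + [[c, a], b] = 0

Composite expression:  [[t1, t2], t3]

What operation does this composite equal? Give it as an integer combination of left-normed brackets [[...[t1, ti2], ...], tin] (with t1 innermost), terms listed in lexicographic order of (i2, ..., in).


[[t1, t2], t3]


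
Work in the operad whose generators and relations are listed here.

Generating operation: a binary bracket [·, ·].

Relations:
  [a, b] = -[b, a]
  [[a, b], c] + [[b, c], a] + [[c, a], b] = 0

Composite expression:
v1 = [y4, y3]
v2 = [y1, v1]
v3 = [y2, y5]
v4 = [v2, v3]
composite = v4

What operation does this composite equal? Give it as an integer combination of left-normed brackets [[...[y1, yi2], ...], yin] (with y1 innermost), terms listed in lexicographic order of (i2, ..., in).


-[[[[y1, y3], y4], y2], y5] + [[[[y1, y3], y4], y5], y2] + [[[[y1, y4], y3], y2], y5] - [[[[y1, y4], y3], y5], y2]

Expand each bracket as ab - ba; the y1-initial words give the coefficients.
Composite bracket: [[y1, [y4, y3]], [y2, y5]]
Expanding via [a, b] = ab - ba: 16 signed words (2^4 = 16).
Collect the words opening with y1:
  the word y1y3y4y2y5 carries sign -1 and contributes -[[[[y1, y3], y4], y2], y5]
  the word y1y3y4y5y2 carries sign +1 and contributes +[[[[y1, y3], y4], y5], y2]
  the word y1y4y3y2y5 carries sign +1 and contributes +[[[[y1, y4], y3], y2], y5]
  the word y1y4y3y5y2 carries sign -1 and contributes -[[[[y1, y4], y3], y5], y2]


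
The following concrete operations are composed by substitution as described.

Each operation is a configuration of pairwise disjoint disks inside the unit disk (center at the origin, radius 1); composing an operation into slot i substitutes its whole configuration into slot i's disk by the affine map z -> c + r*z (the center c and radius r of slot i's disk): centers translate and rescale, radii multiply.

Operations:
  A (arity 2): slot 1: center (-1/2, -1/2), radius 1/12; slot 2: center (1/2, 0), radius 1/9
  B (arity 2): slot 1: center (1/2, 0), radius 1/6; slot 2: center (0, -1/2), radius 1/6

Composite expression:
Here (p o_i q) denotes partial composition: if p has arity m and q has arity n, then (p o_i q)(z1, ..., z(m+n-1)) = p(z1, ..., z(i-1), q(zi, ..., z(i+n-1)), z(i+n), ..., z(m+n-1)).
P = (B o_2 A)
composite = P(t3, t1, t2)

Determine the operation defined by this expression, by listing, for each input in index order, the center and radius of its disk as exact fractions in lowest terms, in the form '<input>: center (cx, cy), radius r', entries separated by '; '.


Only the slot chain above each t matters under B; compose those maps.
tracing t3 down its 1-map path: center (1/2, 0), radius 1/6
tracing t1 down its 2-map path: center (-1/12, -7/12), radius 1/72
tracing t2 down its 2-map path: center (1/12, -1/2), radius 1/54

t1: center (-1/12, -7/12), radius 1/72; t2: center (1/12, -1/2), radius 1/54; t3: center (1/2, 0), radius 1/6


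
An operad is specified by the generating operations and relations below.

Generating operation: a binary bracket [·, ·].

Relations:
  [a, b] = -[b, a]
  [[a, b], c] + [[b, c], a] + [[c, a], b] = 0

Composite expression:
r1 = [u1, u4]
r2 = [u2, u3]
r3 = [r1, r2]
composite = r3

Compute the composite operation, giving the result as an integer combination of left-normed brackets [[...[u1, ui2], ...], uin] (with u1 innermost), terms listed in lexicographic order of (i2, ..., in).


[[[u1, u4], u2], u3] - [[[u1, u4], u3], u2]


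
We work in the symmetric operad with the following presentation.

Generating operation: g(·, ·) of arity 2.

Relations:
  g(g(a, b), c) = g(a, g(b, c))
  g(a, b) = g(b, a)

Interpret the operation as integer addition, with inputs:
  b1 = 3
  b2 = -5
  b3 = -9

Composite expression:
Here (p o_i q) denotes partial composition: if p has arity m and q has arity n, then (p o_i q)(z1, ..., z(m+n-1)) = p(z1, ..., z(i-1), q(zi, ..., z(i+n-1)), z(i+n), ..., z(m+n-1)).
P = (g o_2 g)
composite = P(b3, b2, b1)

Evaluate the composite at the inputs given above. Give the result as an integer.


-11

g(b2, b1) = -2
g(b3, g(b2, b1)) = -11


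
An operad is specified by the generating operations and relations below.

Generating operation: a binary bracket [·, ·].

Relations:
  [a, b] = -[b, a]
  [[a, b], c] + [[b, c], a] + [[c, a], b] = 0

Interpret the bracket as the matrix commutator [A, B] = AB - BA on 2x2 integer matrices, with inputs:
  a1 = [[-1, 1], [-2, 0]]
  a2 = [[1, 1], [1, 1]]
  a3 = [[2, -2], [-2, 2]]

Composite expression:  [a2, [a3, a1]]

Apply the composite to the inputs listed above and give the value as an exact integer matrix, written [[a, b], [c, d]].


[a3, a1] = [[6, -2], [2, -6]]
[a2, [a3, a1]] = [[4, -12], [12, -4]]

[[4, -12], [12, -4]]


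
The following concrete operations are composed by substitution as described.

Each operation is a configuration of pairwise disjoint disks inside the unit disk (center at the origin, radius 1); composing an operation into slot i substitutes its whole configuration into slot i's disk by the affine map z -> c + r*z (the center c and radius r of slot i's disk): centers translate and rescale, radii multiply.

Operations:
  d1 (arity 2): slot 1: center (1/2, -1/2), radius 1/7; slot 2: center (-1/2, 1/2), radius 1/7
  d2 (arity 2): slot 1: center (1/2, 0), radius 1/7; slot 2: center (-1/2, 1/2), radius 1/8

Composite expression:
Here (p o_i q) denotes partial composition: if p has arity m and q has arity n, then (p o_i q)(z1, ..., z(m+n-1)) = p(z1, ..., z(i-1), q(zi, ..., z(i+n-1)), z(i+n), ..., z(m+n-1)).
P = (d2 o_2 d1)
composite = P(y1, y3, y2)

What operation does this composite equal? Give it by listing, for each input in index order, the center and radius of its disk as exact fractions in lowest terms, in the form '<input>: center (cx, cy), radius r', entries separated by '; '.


y1: center (1/2, 0), radius 1/7; y2: center (-9/16, 9/16), radius 1/56; y3: center (-7/16, 7/16), radius 1/56

Affine substitution under d2: radii multiply and y-centers shift.
y1 passes through 1 substitution, ending at center (1/2, 0), radius 1/7
y3 passes through 2 substitutions, ending at center (-7/16, 7/16), radius 1/56
y2 passes through 2 substitutions, ending at center (-9/16, 9/16), radius 1/56
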